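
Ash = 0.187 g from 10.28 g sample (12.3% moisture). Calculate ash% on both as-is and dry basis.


As-is ash = 1.82%
Dry-basis ash = 2.07%

As-is ash% = 0.187 / 10.28 x 100 = 1.82%
Dry mass = 10.28 x (100 - 12.3) / 100 = 9.01556 g
Dry-basis ash% = 0.187 / 9.01556 x 100 = 2.07%


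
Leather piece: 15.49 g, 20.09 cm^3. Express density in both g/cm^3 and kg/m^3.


Density = 15.49 / 20.09 = 0.771 g/cm^3
Convert: 0.771 x 1000 = 771 kg/m^3


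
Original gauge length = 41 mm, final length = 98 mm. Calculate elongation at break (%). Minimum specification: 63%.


Elongation = 139.0%
Meets spec: Yes


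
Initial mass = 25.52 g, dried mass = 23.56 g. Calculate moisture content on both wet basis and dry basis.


Moisture lost = 25.52 - 23.56 = 1.96 g
Wet basis MC = 1.96 / 25.52 x 100 = 7.7%
Dry basis MC = 1.96 / 23.56 x 100 = 8.3%


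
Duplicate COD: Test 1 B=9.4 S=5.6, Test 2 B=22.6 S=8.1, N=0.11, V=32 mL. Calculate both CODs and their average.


COD1 = 104.5 mg/L
COD2 = 398.8 mg/L
Average = 251.7 mg/L


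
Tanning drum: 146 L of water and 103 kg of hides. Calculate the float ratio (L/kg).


1.4


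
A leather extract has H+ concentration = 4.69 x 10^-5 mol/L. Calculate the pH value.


pH = -log10[H+]
pH = -log10(4.69 x 10^-5) = 4.33


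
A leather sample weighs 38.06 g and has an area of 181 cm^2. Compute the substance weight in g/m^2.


2102.8 g/m^2

Substance weight = mass / area x 10000
SW = 38.06 / 181 x 10000
SW = 2102.8 g/m^2


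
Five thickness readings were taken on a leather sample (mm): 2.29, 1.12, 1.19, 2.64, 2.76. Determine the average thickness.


Sum = 2.29 + 1.12 + 1.19 + 2.64 + 2.76 = 10.00
Average = 10.00 / 5 = 2.00 mm


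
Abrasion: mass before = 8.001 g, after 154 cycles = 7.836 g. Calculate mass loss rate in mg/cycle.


Mass loss = 8.001 - 7.836 = 0.165 g
Rate = 0.165 / 154 x 1000 = 1.071 mg/cycle


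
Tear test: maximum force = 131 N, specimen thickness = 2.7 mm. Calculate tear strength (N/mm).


48.5 N/mm

Tear strength = force / thickness
Tear = 131 / 2.7 = 48.5 N/mm


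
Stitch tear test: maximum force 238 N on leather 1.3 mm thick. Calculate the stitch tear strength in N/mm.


183.1 N/mm

Stitch tear strength = force / thickness
STS = 238 / 1.3 = 183.1 N/mm


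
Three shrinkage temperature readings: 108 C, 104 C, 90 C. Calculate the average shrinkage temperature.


Average = (108 + 104 + 90) / 3
Average = 302 / 3 = 100.7 C


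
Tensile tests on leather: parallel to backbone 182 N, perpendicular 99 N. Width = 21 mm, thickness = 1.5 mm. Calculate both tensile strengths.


Area = 21 x 1.5 = 31.5 mm^2
TS (parallel) = 182 / 31.5 = 5.78 N/mm^2
TS (perpendicular) = 99 / 31.5 = 3.14 N/mm^2


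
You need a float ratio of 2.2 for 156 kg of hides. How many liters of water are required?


343.2 L

Water = hide weight x target ratio
Water = 156 x 2.2 = 343.2 L


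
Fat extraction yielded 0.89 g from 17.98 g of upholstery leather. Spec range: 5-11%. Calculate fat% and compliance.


Fat content = 4.9%
Compliant: No


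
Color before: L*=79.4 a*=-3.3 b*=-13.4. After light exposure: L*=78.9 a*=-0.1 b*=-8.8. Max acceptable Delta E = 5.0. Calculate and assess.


Delta E = 5.63
Passes: No


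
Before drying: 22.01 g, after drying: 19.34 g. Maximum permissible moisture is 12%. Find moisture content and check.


Moisture content = 12.1%
Acceptable: No

MC = (22.01 - 19.34) / 22.01 x 100 = 12.1%
Maximum: 12%
Acceptable: No


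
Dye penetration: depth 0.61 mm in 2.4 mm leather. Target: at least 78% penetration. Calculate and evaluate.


Penetration = 25.4%
Meets target: No

Penetration = 0.61 / 2.4 x 100 = 25.4%
Target: 78%
Meets target: No


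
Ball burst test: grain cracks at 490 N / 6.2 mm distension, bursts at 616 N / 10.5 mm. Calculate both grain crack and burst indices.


Crack index = 79.0 N/mm
Burst index = 58.7 N/mm


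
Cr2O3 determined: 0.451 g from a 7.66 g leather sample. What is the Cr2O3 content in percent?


Cr2O3% = 0.451 / 7.66 x 100
Cr2O3% = 5.89%


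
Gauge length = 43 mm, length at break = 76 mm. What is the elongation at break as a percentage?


76.7%

Extension = 76 - 43 = 33 mm
Elongation = 33 / 43 x 100 = 76.7%


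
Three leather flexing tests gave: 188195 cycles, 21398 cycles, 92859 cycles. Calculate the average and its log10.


Average = 100817 cycles
log10 = 5.00

Average = (188195 + 21398 + 92859) / 3 = 100817 cycles
log10(100817) = 5.00


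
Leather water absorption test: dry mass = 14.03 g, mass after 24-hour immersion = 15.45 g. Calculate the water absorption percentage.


Water absorbed = 15.45 - 14.03 = 1.42 g
WA% = 1.42 / 14.03 x 100 = 10.1%


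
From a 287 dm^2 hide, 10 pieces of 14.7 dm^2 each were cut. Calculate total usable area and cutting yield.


Total usable = 10 x 14.7 = 147.0 dm^2
Yield = 147.0 / 287 x 100 = 51.2%


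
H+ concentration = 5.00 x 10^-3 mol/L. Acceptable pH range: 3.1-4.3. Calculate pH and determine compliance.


pH = -log10(5.00 x 10^-3) = 2.30
Range: 3.1 to 4.3
Compliant: No


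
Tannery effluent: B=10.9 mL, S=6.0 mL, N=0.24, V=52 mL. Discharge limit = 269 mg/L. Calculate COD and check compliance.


COD = (10.9 - 6.0) x 0.24 x 8000 / 52 = 180.9 mg/L
Limit: 269 mg/L
Compliant: Yes


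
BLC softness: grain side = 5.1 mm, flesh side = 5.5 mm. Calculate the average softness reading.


Average = (5.1 + 5.5) / 2
Average = 5.30 mm


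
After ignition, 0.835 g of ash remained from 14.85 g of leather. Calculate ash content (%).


Ash% = 0.835 / 14.85 x 100
Ash% = 5.62%


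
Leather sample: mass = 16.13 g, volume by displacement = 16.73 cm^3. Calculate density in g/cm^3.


0.964 g/cm^3


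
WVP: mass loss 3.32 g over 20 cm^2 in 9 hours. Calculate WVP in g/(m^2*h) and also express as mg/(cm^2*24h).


WVP = 3.32 / (20 x 9) x 10000 = 184.44 g/(m^2*h)
Mass loss in mg = 3.32 x 1000 = 3320 mg
Per cm^2 per 24h in mg: 3320 x 24 / (20 x 9) = 79680 / 180 = 442.67 mg/(cm^2*24h)


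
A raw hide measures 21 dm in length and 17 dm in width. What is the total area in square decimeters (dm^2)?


357 dm^2

Area = length x width
Area = 21 x 17 = 357 dm^2


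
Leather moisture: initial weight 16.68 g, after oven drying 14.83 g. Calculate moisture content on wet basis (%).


Moisture = 16.68 - 14.83 = 1.85 g
MC = 1.85 / 16.68 x 100 = 11.1%


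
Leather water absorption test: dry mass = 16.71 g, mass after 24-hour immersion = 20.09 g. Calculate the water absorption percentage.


20.2%

Water absorbed = 20.09 - 16.71 = 3.38 g
WA% = 3.38 / 16.71 x 100 = 20.2%


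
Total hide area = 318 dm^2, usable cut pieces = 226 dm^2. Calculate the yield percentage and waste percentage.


Yield = 226 / 318 x 100 = 71.1%
Waste = 318 - 226 = 92 dm^2
Waste% = 100 - 71.1 = 28.9%


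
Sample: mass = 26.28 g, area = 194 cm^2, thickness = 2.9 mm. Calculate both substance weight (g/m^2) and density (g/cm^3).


SW = 26.28 / 194 x 10000 = 1354.6 g/m^2
Volume = 194 x 2.9 / 10 = 56.26 cm^3
Density = 26.28 / 56.26 = 0.467 g/cm^3


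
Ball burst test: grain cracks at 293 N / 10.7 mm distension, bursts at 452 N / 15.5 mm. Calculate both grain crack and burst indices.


Crack index = 293 / 10.7 = 27.4 N/mm
Burst index = 452 / 15.5 = 29.2 N/mm


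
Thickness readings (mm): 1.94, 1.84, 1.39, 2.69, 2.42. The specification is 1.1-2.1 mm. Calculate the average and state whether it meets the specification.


Average = 2.06 mm
Within specification: Yes

Sum = 10.28
Average = 10.28 / 5 = 2.06 mm
Specification range: 1.1 to 2.1 mm
Within spec: Yes


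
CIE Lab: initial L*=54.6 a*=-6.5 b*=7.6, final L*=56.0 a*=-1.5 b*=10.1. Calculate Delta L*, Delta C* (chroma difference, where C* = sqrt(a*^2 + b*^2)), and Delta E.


Delta L* = 1.4
Delta C* = 0.21
Delta E = 5.76


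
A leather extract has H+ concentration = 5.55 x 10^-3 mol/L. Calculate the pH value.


pH = 2.26

pH = -log10[H+]
pH = -log10(5.55 x 10^-3) = 2.26


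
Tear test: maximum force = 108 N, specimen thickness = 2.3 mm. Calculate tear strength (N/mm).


Tear strength = force / thickness
Tear = 108 / 2.3 = 47.0 N/mm


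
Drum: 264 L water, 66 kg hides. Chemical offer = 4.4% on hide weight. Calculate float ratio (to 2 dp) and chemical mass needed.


Float ratio = 264 / 66 = 4.00
Chemical = 66 x 4.4 / 100 = 2.904 kg


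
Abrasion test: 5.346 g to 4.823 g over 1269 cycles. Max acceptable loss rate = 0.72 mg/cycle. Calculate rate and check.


Rate = 0.412 mg/cycle
Passes: Yes

Loss = 5.346 - 4.823 = 0.523 g
Rate = 0.523 g / 1269 cycles x 1000 = 0.412 mg/cycle
Max = 0.72 mg/cycle
Passes: Yes


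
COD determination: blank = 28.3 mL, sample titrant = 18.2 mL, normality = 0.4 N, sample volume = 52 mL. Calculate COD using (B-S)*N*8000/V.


COD = (28.3 - 18.2) x 0.4 x 8000 / 52
COD = 10.1 x 0.4 x 8000 / 52
COD = 621.5 mg/L


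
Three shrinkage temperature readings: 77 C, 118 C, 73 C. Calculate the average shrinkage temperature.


Average = (77 + 118 + 73) / 3
Average = 268 / 3 = 89.3 C


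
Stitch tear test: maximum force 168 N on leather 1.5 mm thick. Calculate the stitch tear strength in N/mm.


Stitch tear strength = force / thickness
STS = 168 / 1.5 = 112.0 N/mm


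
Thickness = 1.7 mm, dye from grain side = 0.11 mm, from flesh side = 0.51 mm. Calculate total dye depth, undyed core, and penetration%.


Total dyed = 0.62 mm
Undyed core = 1.08 mm
Penetration = 36.5%

Total dyed = 0.11 + 0.51 = 0.62 mm
Undyed core = 1.7 - 0.62 = 1.08 mm
Penetration = 0.62 / 1.7 x 100 = 36.5%


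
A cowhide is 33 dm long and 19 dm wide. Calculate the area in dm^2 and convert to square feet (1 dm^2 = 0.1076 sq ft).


627 dm^2
67.47 sq ft

Area = 33 x 19 = 627 dm^2
Conversion: 627 x 0.1076 = 67.47 sq ft


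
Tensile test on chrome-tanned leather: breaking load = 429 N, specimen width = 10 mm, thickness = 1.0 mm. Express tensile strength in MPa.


Cross-section = 10 x 1.0 = 10.0 mm^2
TS = 429 / 10.0 = 42.90 MPa
(1 N/mm^2 = 1 MPa)


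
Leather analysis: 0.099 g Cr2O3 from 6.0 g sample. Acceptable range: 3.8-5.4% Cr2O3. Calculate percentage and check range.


Cr2O3% = 0.099 / 6.0 x 100 = 1.65%
Acceptable range: 3.8 to 5.4%
Within range: No


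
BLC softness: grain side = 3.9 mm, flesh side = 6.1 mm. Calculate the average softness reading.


5.00 mm

Average = (3.9 + 6.1) / 2
Average = 5.00 mm


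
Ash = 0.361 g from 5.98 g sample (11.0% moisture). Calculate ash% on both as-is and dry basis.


As-is ash% = 0.361 / 5.98 x 100 = 6.04%
Dry mass = 5.98 x (100 - 11.0) / 100 = 5.3222 g
Dry-basis ash% = 0.361 / 5.3222 x 100 = 6.78%


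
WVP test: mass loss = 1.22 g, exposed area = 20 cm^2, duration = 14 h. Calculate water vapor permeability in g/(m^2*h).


WVP = mass_loss / (area x time) x 10000
WVP = 1.22 / (20 x 14) x 10000
WVP = 1.22 / 280 x 10000 = 43.57 g/(m^2*h)


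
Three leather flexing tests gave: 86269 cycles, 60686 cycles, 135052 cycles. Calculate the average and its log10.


Average = (86269 + 60686 + 135052) / 3 = 94002 cycles
log10(94002) = 4.97


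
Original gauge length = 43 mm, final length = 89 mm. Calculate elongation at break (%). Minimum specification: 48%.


Elongation = 107.0%
Meets spec: Yes


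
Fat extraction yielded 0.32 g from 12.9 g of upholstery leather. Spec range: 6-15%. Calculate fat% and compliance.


Fat% = 0.32 / 12.9 x 100 = 2.5%
Spec range: 6-15%
Compliant: No


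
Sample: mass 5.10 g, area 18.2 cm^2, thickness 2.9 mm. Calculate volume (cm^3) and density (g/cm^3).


Volume = 5.278 cm^3
Density = 0.966 g/cm^3

Thickness in cm = 2.9 / 10 = 0.29 cm
Volume = 18.2 x 0.29 = 5.278 cm^3
Density = 5.10 / 5.278 = 0.966 g/cm^3


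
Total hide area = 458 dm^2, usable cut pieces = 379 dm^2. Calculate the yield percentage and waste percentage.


Yield = 379 / 458 x 100 = 82.8%
Waste = 458 - 379 = 79 dm^2
Waste% = 100 - 82.8 = 17.2%


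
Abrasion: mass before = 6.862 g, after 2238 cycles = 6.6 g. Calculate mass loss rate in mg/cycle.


0.117 mg/cycle

Mass loss = 6.862 - 6.6 = 0.262 g
Rate = 0.262 / 2238 x 1000 = 0.117 mg/cycle


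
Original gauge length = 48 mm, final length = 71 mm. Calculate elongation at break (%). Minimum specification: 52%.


Extension = 71 - 48 = 23 mm
Elongation = 23 / 48 x 100 = 47.9%
Minimum required: 52%
Meets specification: No


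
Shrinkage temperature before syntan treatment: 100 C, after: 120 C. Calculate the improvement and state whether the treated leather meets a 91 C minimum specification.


Improvement = 120 - 100 = 20 C
Spec check: 120 C >= 91 C? Yes


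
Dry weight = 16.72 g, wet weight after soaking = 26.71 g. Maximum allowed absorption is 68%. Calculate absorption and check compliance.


WA = (26.71 - 16.72) / 16.72 x 100 = 59.7%
Maximum allowed: 68%
Compliant: Yes


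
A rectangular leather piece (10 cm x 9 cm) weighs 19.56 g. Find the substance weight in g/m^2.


2173.3 g/m^2

Area = 10 x 9 = 90 cm^2
SW = 19.56 / 90 x 10000 = 2173.3 g/m^2


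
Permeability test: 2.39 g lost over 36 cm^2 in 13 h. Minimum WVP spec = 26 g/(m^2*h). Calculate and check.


WVP = 51.07 g/(m^2*h)
Meets specification: Yes

WVP = 2.39 / (36 x 13) x 10000 = 51.07 g/(m^2*h)
Minimum: 26 g/(m^2*h)
Meets spec: Yes


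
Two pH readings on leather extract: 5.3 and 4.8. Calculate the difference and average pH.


Difference = 0.5
Average pH = 5.05

Difference = |5.3 - 4.8| = 0.5
Average = (5.3 + 4.8) / 2 = 5.05


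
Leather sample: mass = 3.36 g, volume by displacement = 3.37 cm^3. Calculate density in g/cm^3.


Density = mass / volume
Density = 3.36 / 3.37 = 0.997 g/cm^3


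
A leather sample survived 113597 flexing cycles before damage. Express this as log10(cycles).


5.06


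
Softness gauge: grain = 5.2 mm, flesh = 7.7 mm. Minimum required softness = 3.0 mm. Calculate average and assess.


Average = (5.2 + 7.7) / 2 = 6.45 mm
Minimum = 3.0 mm
Meets requirement: Yes


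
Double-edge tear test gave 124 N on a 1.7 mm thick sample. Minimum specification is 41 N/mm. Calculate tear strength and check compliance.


Tear strength = 124 / 1.7 = 72.9 N/mm
Required minimum = 41 N/mm
Compliant: Yes


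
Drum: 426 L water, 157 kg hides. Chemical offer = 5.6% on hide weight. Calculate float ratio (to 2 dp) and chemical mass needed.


Float ratio = 426 / 157 = 2.71
Chemical = 157 x 5.6 / 100 = 8.792 kg


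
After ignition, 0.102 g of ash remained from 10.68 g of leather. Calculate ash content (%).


0.96%


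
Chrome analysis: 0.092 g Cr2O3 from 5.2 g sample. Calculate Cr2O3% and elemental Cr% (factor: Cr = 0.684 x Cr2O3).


Cr2O3 = 1.77%
Cr = 1.21%


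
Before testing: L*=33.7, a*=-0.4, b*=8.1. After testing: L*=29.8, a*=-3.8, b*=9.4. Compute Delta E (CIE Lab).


dL = 29.8 - 33.7 = -3.9
da = -3.8 - (-0.4) = -3.4
db = 9.4 - 8.1 = 1.3
dE = sqrt((-3.9)^2 + (-3.4)^2 + (1.3)^2) = 5.33


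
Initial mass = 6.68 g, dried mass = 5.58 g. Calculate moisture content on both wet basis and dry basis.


Moisture lost = 6.68 - 5.58 = 1.10 g
Wet basis MC = 1.10 / 6.68 x 100 = 16.5%
Dry basis MC = 1.10 / 5.58 x 100 = 19.7%


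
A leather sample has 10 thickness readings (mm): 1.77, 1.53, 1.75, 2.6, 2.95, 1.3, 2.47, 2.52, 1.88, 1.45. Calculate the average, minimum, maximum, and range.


Sum = 20.22
Average = 20.22 / 10 = 2.02 mm
Minimum = 1.3 mm
Maximum = 2.95 mm
Range = 2.95 - 1.3 = 1.65 mm


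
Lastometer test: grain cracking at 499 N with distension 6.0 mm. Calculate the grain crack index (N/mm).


83.2 N/mm

Grain crack index = force / distension
Index = 499 / 6.0 = 83.2 N/mm


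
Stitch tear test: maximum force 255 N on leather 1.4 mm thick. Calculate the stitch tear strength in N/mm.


182.1 N/mm


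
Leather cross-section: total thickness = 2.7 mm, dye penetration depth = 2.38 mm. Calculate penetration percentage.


Penetration% = 2.38 / 2.7 x 100
Penetration = 88.1%


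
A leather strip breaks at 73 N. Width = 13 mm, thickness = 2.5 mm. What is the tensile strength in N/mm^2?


2.25 N/mm^2

Cross-sectional area = 13 x 2.5 = 32.5 mm^2
Tensile strength = 73 / 32.5 = 2.25 N/mm^2


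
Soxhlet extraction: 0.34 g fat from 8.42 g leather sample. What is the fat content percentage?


Fat content = 0.34 / 8.42 x 100
Fat = 4.0%


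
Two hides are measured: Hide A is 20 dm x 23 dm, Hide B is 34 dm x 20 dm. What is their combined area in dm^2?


1140 dm^2

Hide A area = 20 x 23 = 460 dm^2
Hide B area = 34 x 20 = 680 dm^2
Total = 460 + 680 = 1140 dm^2


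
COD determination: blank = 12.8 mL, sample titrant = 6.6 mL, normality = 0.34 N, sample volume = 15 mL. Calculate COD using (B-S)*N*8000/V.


COD = (12.8 - 6.6) x 0.34 x 8000 / 15
COD = 6.2 x 0.34 x 8000 / 15
COD = 1124.3 mg/L


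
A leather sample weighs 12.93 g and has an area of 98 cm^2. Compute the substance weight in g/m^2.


1319.4 g/m^2

Substance weight = mass / area x 10000
SW = 12.93 / 98 x 10000
SW = 1319.4 g/m^2


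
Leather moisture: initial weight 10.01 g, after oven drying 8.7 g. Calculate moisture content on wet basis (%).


13.1%


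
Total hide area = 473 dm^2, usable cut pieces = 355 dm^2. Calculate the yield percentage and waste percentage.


Yield = 75.1%
Waste = 24.9%


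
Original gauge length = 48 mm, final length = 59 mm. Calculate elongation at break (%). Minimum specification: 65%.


Elongation = 22.9%
Meets spec: No

Extension = 59 - 48 = 11 mm
Elongation = 11 / 48 x 100 = 22.9%
Minimum required: 65%
Meets specification: No


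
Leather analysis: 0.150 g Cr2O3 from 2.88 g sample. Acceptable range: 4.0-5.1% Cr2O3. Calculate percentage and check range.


Cr2O3% = 0.150 / 2.88 x 100 = 5.21%
Acceptable range: 4.0 to 5.1%
Within range: No


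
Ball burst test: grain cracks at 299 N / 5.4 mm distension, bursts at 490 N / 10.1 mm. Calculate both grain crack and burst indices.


Crack index = 55.4 N/mm
Burst index = 48.5 N/mm


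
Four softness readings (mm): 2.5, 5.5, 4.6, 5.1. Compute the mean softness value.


Sum = 2.5 + 5.5 + 4.6 + 5.1
Mean = 17.7 / 4 = 4.43 mm


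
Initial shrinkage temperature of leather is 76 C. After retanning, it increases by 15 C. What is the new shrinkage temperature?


New Ts = 76 + 15 = 91 C


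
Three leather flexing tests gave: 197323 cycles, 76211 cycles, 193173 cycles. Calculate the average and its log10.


Average = (197323 + 76211 + 193173) / 3 = 155569 cycles
log10(155569) = 5.19


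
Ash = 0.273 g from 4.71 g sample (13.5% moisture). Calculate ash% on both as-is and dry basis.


As-is ash% = 0.273 / 4.71 x 100 = 5.80%
Dry mass = 4.71 x (100 - 13.5) / 100 = 4.07415 g
Dry-basis ash% = 0.273 / 4.07415 x 100 = 6.70%


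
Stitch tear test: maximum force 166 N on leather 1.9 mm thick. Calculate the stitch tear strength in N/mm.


Stitch tear strength = force / thickness
STS = 166 / 1.9 = 87.4 N/mm


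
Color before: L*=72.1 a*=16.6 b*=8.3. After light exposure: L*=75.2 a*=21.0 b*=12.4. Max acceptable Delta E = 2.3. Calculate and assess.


Delta E = 6.77
Passes: No


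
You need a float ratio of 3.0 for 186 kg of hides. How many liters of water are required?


558.0 L


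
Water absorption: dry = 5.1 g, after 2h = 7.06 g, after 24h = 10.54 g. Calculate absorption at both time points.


2h absorption = 38.4%
24h absorption = 106.7%

WA (2h) = (7.06 - 5.1) / 5.1 x 100 = 38.4%
WA (24h) = (10.54 - 5.1) / 5.1 x 100 = 106.7%


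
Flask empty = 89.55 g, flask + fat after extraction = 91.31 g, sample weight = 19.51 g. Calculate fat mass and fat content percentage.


Fat mass = 91.31 - 89.55 = 1.76 g
Fat% = 1.76 / 19.51 x 100 = 9.0%


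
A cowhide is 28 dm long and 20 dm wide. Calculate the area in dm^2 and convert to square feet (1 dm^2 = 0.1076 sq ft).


560 dm^2
60.26 sq ft

Area = 28 x 20 = 560 dm^2
Conversion: 560 x 0.1076 = 60.26 sq ft


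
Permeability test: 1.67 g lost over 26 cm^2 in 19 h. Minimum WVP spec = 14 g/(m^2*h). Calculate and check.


WVP = 33.81 g/(m^2*h)
Meets specification: Yes


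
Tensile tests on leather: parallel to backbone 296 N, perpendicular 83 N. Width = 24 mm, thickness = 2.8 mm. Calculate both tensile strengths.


Area = 24 x 2.8 = 67.2 mm^2
TS (parallel) = 296 / 67.2 = 4.40 N/mm^2
TS (perpendicular) = 83 / 67.2 = 1.24 N/mm^2


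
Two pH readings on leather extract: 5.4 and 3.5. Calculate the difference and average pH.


Difference = 1.9
Average pH = 4.45

Difference = |5.4 - 3.5| = 1.9
Average = (5.4 + 3.5) / 2 = 4.45


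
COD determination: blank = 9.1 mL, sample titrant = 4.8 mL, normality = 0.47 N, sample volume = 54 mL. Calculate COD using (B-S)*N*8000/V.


299.4 mg/L


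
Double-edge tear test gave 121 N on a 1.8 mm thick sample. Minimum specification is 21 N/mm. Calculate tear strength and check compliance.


Tear strength = 67.2 N/mm
Compliant: Yes

Tear strength = 121 / 1.8 = 67.2 N/mm
Required minimum = 21 N/mm
Compliant: Yes


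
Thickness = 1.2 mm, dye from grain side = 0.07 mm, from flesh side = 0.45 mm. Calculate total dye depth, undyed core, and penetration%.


Total dyed = 0.07 + 0.45 = 0.52 mm
Undyed core = 1.2 - 0.52 = 0.68 mm
Penetration = 0.52 / 1.2 x 100 = 43.3%


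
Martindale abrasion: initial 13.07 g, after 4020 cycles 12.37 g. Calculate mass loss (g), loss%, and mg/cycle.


Mass loss = 0.700 g
Loss = 5.36%
Rate = 0.174 mg/cycle


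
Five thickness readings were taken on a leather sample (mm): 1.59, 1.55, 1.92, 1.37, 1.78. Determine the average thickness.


1.64 mm

Sum = 1.59 + 1.55 + 1.92 + 1.37 + 1.78 = 8.21
Average = 8.21 / 5 = 1.64 mm


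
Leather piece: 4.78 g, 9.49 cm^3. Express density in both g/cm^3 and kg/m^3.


Density = 4.78 / 9.49 = 0.504 g/cm^3
Convert: 0.504 x 1000 = 504 kg/m^3


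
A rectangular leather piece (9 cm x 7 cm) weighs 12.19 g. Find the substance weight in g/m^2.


1934.9 g/m^2

Area = 9 x 7 = 63 cm^2
SW = 12.19 / 63 x 10000 = 1934.9 g/m^2


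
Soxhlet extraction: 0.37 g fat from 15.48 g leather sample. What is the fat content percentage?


2.4%

Fat content = 0.37 / 15.48 x 100
Fat = 2.4%


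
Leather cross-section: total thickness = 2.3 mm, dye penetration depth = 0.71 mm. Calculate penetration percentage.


Penetration% = 0.71 / 2.3 x 100
Penetration = 30.9%


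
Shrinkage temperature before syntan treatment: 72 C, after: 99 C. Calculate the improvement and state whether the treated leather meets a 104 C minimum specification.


Improvement = 27 C
Meets 104 C spec: No

Improvement = 99 - 72 = 27 C
Spec check: 99 C >= 104 C? No


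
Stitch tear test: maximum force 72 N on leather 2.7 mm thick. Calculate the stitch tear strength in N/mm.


26.7 N/mm


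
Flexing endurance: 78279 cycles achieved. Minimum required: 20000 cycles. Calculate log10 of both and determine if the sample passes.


Achieved: log10 = 4.89
Required: log10 = 4.30
Passes: Yes


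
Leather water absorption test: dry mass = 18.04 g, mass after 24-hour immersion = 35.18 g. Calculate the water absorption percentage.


Water absorbed = 35.18 - 18.04 = 17.14 g
WA% = 17.14 / 18.04 x 100 = 95.0%


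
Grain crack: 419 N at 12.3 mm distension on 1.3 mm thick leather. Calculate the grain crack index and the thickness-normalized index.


Crack index = 34.1 N/mm
Normalized index = 26.2 N/mm per mm

Crack index = 419 / 12.3 = 34.1 N/mm
Normalized = 34.1 / 1.3 = 26.2 N/mm per mm


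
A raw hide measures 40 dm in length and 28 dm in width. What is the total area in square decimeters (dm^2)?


Area = length x width
Area = 40 x 28 = 1120 dm^2


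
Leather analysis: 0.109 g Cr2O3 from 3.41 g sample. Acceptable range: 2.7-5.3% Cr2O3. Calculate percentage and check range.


Cr2O3 = 3.20%
Within range: Yes


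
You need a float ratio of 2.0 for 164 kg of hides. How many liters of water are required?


328.0 L

Water = hide weight x target ratio
Water = 164 x 2.0 = 328.0 L


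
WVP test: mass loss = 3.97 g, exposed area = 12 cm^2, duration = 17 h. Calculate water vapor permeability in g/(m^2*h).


WVP = mass_loss / (area x time) x 10000
WVP = 3.97 / (12 x 17) x 10000
WVP = 3.97 / 204 x 10000 = 194.61 g/(m^2*h)


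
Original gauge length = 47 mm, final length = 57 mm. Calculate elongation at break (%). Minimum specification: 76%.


Extension = 57 - 47 = 10 mm
Elongation = 10 / 47 x 100 = 21.3%
Minimum required: 76%
Meets specification: No


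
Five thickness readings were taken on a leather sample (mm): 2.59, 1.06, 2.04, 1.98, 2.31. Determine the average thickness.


2.00 mm

Sum = 2.59 + 1.06 + 2.04 + 1.98 + 2.31 = 9.98
Average = 9.98 / 5 = 2.00 mm


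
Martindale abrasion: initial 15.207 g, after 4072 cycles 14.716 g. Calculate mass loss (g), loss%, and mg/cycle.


Mass loss = 0.491 g
Loss = 3.23%
Rate = 0.121 mg/cycle

Loss = 15.207 - 14.716 = 0.491 g
Loss% = 0.491 / 15.207 x 100 = 3.23%
Rate = 0.491 / 4072 x 1000 = 0.121 mg/cycle


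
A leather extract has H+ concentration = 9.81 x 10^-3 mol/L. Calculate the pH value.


pH = 2.01

pH = -log10[H+]
pH = -log10(9.81 x 10^-3) = 2.01


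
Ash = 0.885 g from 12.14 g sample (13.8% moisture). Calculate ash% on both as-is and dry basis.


As-is ash = 7.29%
Dry-basis ash = 8.46%

As-is ash% = 0.885 / 12.14 x 100 = 7.29%
Dry mass = 12.14 x (100 - 13.8) / 100 = 10.46468 g
Dry-basis ash% = 0.885 / 10.46468 x 100 = 8.46%


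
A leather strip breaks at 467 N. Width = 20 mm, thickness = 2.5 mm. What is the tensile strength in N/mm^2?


Cross-sectional area = 20 x 2.5 = 50.0 mm^2
Tensile strength = 467 / 50.0 = 9.34 N/mm^2


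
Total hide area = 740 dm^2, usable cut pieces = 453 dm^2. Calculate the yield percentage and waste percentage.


Yield = 61.2%
Waste = 38.8%

Yield = 453 / 740 x 100 = 61.2%
Waste = 740 - 453 = 287 dm^2
Waste% = 100 - 61.2 = 38.8%


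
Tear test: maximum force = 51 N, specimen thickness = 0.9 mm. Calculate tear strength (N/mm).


Tear strength = force / thickness
Tear = 51 / 0.9 = 56.7 N/mm


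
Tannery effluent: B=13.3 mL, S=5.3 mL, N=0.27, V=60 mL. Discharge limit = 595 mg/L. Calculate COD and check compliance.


COD = (13.3 - 5.3) x 0.27 x 8000 / 60 = 288.0 mg/L
Limit: 595 mg/L
Compliant: Yes


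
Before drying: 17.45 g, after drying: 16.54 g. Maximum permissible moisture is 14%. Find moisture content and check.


MC = (17.45 - 16.54) / 17.45 x 100 = 5.2%
Maximum: 14%
Acceptable: Yes


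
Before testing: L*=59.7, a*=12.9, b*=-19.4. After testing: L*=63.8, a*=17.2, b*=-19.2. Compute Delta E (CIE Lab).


dL = 63.8 - 59.7 = 4.1
da = 17.2 - 12.9 = 4.3
db = -19.2 - (-19.4) = 0.2
dE = sqrt((4.1)^2 + (4.3)^2 + (0.2)^2) = 5.94


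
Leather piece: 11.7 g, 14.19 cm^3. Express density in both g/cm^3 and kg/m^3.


0.825 g/cm^3
825 kg/m^3


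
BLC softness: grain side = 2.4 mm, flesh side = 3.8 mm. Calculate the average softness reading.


Average = (2.4 + 3.8) / 2
Average = 3.10 mm


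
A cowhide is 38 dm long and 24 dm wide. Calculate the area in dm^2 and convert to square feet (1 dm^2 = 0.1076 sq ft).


Area = 38 x 24 = 912 dm^2
Conversion: 912 x 0.1076 = 98.13 sq ft


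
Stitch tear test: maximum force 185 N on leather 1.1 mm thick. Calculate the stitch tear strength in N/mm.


Stitch tear strength = force / thickness
STS = 185 / 1.1 = 168.2 N/mm


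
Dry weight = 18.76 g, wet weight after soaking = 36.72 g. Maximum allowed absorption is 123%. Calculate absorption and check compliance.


WA = (36.72 - 18.76) / 18.76 x 100 = 95.7%
Maximum allowed: 123%
Compliant: Yes


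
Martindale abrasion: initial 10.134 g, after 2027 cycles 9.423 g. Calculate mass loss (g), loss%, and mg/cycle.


Mass loss = 0.711 g
Loss = 7.02%
Rate = 0.351 mg/cycle

Loss = 10.134 - 9.423 = 0.711 g
Loss% = 0.711 / 10.134 x 100 = 7.02%
Rate = 0.711 / 2027 x 1000 = 0.351 mg/cycle


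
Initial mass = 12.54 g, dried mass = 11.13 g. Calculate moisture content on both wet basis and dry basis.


Moisture lost = 12.54 - 11.13 = 1.41 g
Wet basis MC = 1.41 / 12.54 x 100 = 11.2%
Dry basis MC = 1.41 / 11.13 x 100 = 12.7%


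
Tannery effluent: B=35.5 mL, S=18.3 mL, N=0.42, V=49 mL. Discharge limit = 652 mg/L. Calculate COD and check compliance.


COD = (35.5 - 18.3) x 0.42 x 8000 / 49 = 1179.4 mg/L
Limit: 652 mg/L
Compliant: No


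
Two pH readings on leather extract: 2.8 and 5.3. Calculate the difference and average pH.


Difference = 2.5
Average pH = 4.05

Difference = |2.8 - 5.3| = 2.5
Average = (2.8 + 5.3) / 2 = 4.05


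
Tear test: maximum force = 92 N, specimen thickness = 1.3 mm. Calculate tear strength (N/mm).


70.8 N/mm

Tear strength = force / thickness
Tear = 92 / 1.3 = 70.8 N/mm


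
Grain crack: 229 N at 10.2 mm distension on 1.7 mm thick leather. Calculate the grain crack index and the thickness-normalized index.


Crack index = 229 / 10.2 = 22.5 N/mm
Normalized = 22.5 / 1.7 = 13.2 N/mm per mm


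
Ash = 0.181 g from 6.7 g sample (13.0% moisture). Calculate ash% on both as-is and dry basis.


As-is ash% = 0.181 / 6.7 x 100 = 2.70%
Dry mass = 6.7 x (100 - 13.0) / 100 = 5.829 g
Dry-basis ash% = 0.181 / 5.829 x 100 = 3.11%


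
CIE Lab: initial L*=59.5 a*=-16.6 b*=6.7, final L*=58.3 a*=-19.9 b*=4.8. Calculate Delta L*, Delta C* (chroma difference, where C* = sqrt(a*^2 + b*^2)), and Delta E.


Delta L* = 58.3 - 59.5 = -1.2
C1* = sqrt((-16.6)^2 + (6.7)^2) = 17.901
C2* = sqrt((-19.9)^2 + (4.8)^2) = 20.471
Delta C* = 20.471 - 17.901 = 2.57
Delta E = sqrt((-1.2)^2 + (-3.3)^2 + (-1.9)^2) = 3.99


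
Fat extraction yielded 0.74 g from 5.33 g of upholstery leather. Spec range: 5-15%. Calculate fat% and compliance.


Fat% = 0.74 / 5.33 x 100 = 13.9%
Spec range: 5-15%
Compliant: Yes


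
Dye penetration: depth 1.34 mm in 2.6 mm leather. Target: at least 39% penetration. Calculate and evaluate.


Penetration = 1.34 / 2.6 x 100 = 51.5%
Target: 39%
Meets target: Yes


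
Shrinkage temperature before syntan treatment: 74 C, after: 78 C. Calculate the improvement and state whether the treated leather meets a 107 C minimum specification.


Improvement = 78 - 74 = 4 C
Spec check: 78 C >= 107 C? No


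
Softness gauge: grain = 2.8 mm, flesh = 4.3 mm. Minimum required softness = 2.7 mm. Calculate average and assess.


Average = (2.8 + 4.3) / 2 = 3.55 mm
Minimum = 2.7 mm
Meets requirement: Yes


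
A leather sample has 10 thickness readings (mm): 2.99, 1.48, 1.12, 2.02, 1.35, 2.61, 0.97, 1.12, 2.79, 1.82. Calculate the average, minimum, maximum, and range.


Average = 1.83 mm
Min = 0.97 mm
Max = 2.99 mm
Range = 2.02 mm

Sum = 18.27
Average = 18.27 / 10 = 1.83 mm
Minimum = 0.97 mm
Maximum = 2.99 mm
Range = 2.99 - 0.97 = 2.02 mm


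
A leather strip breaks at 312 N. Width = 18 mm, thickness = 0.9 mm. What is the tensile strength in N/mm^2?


19.26 N/mm^2


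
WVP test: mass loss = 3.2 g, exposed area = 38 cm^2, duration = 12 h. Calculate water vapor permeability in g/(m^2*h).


WVP = mass_loss / (area x time) x 10000
WVP = 3.2 / (38 x 12) x 10000
WVP = 3.2 / 456 x 10000 = 70.18 g/(m^2*h)


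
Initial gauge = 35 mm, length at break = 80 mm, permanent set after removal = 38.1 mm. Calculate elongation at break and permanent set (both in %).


Elongation at break = (80 - 35) / 35 x 100 = 128.6%
Permanent set = (38.1 - 35) / 35 x 100 = 8.9%


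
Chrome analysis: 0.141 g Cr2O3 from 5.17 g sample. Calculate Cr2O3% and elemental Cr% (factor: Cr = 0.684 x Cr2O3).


Cr2O3% = 0.141 / 5.17 x 100 = 2.73%
Cr% = 2.73 x 0.684 = 1.87%


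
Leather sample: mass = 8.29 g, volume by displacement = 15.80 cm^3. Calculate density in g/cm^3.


0.525 g/cm^3

Density = mass / volume
Density = 8.29 / 15.80 = 0.525 g/cm^3


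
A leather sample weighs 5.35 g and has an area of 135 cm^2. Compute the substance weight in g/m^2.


Substance weight = mass / area x 10000
SW = 5.35 / 135 x 10000
SW = 396.3 g/m^2


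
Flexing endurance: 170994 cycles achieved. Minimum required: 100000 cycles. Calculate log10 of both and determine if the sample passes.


log10(170994) = 5.23
log10(100000) = 5.00
Passes: Yes


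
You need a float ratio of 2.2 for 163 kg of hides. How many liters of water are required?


358.6 L

Water = hide weight x target ratio
Water = 163 x 2.2 = 358.6 L


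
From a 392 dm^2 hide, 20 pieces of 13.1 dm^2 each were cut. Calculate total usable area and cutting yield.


Total usable = 20 x 13.1 = 262.0 dm^2
Yield = 262.0 / 392 x 100 = 66.8%


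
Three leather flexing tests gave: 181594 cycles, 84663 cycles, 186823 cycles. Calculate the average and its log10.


Average = (181594 + 84663 + 186823) / 3 = 151027 cycles
log10(151027) = 5.18


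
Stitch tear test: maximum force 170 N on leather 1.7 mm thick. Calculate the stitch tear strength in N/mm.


Stitch tear strength = force / thickness
STS = 170 / 1.7 = 100.0 N/mm


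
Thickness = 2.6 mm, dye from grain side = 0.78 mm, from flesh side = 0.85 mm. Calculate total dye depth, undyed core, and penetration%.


Total dyed = 1.63 mm
Undyed core = 0.97 mm
Penetration = 62.7%


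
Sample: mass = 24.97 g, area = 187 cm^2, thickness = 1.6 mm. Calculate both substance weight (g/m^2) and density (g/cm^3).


SW = 24.97 / 187 x 10000 = 1335.3 g/m^2
Volume = 187 x 1.6 / 10 = 29.92 cm^3
Density = 24.97 / 29.92 = 0.835 g/cm^3


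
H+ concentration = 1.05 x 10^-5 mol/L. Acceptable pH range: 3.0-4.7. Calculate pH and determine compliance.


pH = -log10(1.05 x 10^-5) = 4.98
Range: 3.0 to 4.7
Compliant: No


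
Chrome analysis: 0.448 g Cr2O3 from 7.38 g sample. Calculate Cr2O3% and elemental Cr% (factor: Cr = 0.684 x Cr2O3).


Cr2O3% = 0.448 / 7.38 x 100 = 6.07%
Cr% = 6.07 x 0.684 = 4.15%


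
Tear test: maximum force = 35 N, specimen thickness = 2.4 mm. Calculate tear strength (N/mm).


14.6 N/mm

Tear strength = force / thickness
Tear = 35 / 2.4 = 14.6 N/mm


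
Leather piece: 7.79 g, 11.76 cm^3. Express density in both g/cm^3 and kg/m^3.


Density = 7.79 / 11.76 = 0.662 g/cm^3
Convert: 0.662 x 1000 = 662 kg/m^3


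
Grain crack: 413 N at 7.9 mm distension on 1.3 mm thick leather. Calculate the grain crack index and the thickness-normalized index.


Crack index = 52.3 N/mm
Normalized index = 40.2 N/mm per mm

Crack index = 413 / 7.9 = 52.3 N/mm
Normalized = 52.3 / 1.3 = 40.2 N/mm per mm


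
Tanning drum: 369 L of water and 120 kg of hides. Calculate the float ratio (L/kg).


Float ratio = water / hide weight
Ratio = 369 / 120 = 3.1


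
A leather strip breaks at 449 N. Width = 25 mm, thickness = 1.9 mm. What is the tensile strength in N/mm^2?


Cross-sectional area = 25 x 1.9 = 47.5 mm^2
Tensile strength = 449 / 47.5 = 9.45 N/mm^2


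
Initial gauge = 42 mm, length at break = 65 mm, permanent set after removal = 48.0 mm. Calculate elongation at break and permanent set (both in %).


Elongation at break = (65 - 42) / 42 x 100 = 54.8%
Permanent set = (48.0 - 42) / 42 x 100 = 14.3%


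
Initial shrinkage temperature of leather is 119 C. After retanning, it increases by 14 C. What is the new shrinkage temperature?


New Ts = 119 + 14 = 133 C


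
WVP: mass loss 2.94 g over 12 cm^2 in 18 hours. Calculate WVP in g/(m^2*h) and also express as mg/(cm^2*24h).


WVP = 2.94 / (12 x 18) x 10000 = 136.11 g/(m^2*h)
Mass loss in mg = 2.94 x 1000 = 2940 mg
Per cm^2 per 24h in mg: 2940 x 24 / (12 x 18) = 70560 / 216 = 326.67 mg/(cm^2*24h)


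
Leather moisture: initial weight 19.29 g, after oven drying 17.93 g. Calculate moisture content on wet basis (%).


Moisture = 19.29 - 17.93 = 1.36 g
MC = 1.36 / 19.29 x 100 = 7.1%


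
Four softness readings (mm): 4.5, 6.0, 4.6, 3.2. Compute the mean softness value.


Sum = 4.5 + 6.0 + 4.6 + 3.2
Mean = 18.3 / 4 = 4.58 mm


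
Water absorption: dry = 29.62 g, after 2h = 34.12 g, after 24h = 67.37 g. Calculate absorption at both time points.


WA (2h) = (34.12 - 29.62) / 29.62 x 100 = 15.2%
WA (24h) = (67.37 - 29.62) / 29.62 x 100 = 127.4%


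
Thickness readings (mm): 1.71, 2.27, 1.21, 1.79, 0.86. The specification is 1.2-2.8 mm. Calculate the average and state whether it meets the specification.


Sum = 7.84
Average = 7.84 / 5 = 1.57 mm
Specification range: 1.2 to 2.8 mm
Within spec: Yes


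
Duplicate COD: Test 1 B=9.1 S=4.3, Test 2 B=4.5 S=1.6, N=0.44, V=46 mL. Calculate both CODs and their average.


COD1 = 367.3 mg/L
COD2 = 221.9 mg/L
Average = 294.6 mg/L


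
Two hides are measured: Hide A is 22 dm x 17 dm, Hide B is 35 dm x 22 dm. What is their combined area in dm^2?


1144 dm^2

Hide A area = 22 x 17 = 374 dm^2
Hide B area = 35 x 22 = 770 dm^2
Total = 374 + 770 = 1144 dm^2


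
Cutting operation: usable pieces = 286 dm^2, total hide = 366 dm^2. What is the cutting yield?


Yield = usable / total x 100
Yield = 286 / 366 x 100 = 78.1%


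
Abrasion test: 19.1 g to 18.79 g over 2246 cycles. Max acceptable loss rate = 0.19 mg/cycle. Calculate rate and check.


Loss = 19.1 - 18.79 = 0.310 g
Rate = 0.310 g / 2246 cycles x 1000 = 0.138 mg/cycle
Max = 0.19 mg/cycle
Passes: Yes


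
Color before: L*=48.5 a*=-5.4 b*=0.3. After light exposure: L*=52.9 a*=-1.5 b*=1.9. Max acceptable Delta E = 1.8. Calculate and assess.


Delta E = 6.09
Passes: No

dL = 4.4, da = 3.9, db = 1.6
dE = sqrt((4.4)^2 + (3.9)^2 + (1.6)^2) = 6.09
Max = 1.8
Passes: No


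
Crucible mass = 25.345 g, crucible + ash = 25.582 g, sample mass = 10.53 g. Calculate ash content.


Ash mass = 0.237 g
Ash content = 2.25%

Ash mass = 25.582 - 25.345 = 0.237 g
Ash% = 0.237 / 10.53 x 100 = 2.25%


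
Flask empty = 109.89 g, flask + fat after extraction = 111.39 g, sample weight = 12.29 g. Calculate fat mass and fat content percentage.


Fat mass = 1.50 g
Fat content = 12.2%

Fat mass = 111.39 - 109.89 = 1.50 g
Fat% = 1.50 / 12.29 x 100 = 12.2%


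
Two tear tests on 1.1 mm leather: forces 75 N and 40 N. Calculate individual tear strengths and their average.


Tear 1 = 68.2 N/mm
Tear 2 = 36.4 N/mm
Average = 52.3 N/mm

Tear 1 = 75 / 1.1 = 68.2 N/mm
Tear 2 = 40 / 1.1 = 36.4 N/mm
Average = (68.2 + 36.4) / 2 = 52.3 N/mm


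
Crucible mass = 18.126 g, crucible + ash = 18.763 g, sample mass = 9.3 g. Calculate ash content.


Ash mass = 0.637 g
Ash content = 6.85%

Ash mass = 18.763 - 18.126 = 0.637 g
Ash% = 0.637 / 9.3 x 100 = 6.85%


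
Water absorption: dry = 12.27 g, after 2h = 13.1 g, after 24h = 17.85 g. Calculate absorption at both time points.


2h absorption = 6.8%
24h absorption = 45.5%

WA (2h) = (13.1 - 12.27) / 12.27 x 100 = 6.8%
WA (24h) = (17.85 - 12.27) / 12.27 x 100 = 45.5%


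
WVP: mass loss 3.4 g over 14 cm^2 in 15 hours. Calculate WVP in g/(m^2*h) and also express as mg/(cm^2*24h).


WVP = 3.4 / (14 x 15) x 10000 = 161.90 g/(m^2*h)
Mass loss in mg = 3.4 x 1000 = 3400 mg
Per cm^2 per 24h in mg: 3400 x 24 / (14 x 15) = 81600 / 210 = 388.57 mg/(cm^2*24h)


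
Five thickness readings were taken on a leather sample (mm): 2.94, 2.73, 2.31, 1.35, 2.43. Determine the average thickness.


2.35 mm

Sum = 2.94 + 2.73 + 2.31 + 1.35 + 2.43 = 11.76
Average = 11.76 / 5 = 2.35 mm


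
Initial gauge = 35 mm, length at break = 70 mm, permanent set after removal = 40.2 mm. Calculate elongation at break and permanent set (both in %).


Elongation at break = (70 - 35) / 35 x 100 = 100.0%
Permanent set = (40.2 - 35) / 35 x 100 = 14.9%


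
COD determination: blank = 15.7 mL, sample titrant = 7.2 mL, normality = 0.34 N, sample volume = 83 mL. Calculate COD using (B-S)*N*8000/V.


COD = (15.7 - 7.2) x 0.34 x 8000 / 83
COD = 8.5 x 0.34 x 8000 / 83
COD = 278.6 mg/L
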